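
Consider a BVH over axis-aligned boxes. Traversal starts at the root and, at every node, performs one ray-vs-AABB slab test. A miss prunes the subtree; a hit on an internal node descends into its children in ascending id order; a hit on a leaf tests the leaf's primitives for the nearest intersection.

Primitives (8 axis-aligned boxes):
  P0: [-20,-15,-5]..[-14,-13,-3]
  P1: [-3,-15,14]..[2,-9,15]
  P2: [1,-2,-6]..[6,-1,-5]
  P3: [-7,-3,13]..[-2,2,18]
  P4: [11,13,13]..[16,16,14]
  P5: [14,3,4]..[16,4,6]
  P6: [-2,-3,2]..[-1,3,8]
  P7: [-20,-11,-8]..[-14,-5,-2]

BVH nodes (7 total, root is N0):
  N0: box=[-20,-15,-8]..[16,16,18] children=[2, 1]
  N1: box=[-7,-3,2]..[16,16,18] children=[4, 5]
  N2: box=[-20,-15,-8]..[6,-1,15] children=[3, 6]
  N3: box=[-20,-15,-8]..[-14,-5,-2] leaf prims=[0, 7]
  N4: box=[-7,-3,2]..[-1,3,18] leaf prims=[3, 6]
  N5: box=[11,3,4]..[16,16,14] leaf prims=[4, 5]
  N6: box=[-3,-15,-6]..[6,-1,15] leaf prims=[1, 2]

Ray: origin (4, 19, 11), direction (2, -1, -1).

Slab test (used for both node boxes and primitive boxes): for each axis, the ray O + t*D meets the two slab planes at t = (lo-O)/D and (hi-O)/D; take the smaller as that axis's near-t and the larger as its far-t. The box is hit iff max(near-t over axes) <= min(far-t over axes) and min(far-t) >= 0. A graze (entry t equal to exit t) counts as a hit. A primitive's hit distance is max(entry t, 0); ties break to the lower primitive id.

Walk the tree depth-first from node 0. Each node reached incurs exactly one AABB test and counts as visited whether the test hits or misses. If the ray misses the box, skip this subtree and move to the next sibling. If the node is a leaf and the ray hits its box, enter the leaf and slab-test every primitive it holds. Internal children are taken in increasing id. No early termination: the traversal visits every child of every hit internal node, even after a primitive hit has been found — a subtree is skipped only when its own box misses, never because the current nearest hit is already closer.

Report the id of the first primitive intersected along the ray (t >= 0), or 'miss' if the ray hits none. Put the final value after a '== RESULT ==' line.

Traverse from the root:
N0 x:[-12,6] y:[3,34] z:[-7,19] -> hit [3,6], descend [1, 2]
  N1 x:[-11/2,6] y:[3,22] z:[-7,9] -> hit [3,6], descend [4, 5]
    N4 x:[-11/2,-5/2] y:[16,22] z:[-7,9] -> miss, prune
    N5 x:[7/2,6] y:[3,16] z:[-3,7] -> hit [7/2,6] leaf, test {P4(miss), P5(miss)}
  N2 x:[-12,1] y:[20,34] z:[-4,19] -> miss, prune

5 AABB tests over nodes [0, 1, 4, 5, 2]; 1 leaf entered; closest miss.

== RESULT ==
miss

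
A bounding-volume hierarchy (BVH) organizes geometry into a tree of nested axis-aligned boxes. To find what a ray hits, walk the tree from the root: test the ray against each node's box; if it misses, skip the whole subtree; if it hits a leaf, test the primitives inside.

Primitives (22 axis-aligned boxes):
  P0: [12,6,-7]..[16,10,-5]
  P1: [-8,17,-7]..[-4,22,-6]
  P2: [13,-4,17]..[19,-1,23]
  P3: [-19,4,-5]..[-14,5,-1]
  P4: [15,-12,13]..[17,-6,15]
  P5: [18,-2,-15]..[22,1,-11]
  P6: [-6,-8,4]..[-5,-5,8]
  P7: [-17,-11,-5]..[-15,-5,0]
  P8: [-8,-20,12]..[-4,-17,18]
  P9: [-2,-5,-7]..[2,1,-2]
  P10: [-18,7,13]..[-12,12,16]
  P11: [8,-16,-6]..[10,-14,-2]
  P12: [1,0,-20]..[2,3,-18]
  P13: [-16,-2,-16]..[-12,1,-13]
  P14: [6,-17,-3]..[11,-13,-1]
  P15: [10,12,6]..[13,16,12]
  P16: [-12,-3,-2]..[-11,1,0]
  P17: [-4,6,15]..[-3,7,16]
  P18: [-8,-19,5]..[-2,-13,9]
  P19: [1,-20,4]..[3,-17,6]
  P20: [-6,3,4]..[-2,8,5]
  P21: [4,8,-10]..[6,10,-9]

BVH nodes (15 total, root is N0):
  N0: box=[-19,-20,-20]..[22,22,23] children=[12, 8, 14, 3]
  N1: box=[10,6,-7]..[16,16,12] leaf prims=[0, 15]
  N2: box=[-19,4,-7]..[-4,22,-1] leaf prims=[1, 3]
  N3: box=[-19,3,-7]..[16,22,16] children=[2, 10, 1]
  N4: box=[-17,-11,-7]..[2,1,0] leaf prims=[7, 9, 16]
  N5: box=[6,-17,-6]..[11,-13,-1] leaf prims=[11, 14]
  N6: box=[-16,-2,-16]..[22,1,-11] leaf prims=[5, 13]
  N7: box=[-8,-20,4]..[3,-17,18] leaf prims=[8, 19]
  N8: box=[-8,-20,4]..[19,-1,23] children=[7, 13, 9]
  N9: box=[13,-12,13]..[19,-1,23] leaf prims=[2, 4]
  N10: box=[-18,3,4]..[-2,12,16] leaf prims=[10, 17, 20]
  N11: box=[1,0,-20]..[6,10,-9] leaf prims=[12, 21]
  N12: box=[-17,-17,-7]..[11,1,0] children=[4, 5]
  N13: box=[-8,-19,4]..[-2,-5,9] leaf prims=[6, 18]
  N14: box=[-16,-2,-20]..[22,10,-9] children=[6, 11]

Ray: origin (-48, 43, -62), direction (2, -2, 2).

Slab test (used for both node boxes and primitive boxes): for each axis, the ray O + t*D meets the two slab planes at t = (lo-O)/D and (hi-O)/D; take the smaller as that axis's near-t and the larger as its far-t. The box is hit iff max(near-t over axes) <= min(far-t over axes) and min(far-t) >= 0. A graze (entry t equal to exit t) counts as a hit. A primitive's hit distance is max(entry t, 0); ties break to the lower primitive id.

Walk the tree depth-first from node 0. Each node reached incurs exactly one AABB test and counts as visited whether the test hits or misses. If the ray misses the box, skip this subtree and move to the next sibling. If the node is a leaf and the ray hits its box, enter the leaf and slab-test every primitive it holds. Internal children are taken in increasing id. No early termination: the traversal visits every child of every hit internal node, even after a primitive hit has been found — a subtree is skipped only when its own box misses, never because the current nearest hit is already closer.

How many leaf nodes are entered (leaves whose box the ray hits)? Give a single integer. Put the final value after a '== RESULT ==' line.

Traverse from the root:
N0 x:[29/2,35] y:[21/2,63/2] z:[21,85/2] -> hit [21,63/2], descend [3, 8, 12, 14]
  N3 x:[29/2,32] y:[21/2,20] z:[55/2,39] -> miss, prune
  N8 x:[20,67/2] y:[22,63/2] z:[33,85/2] -> miss, prune
  N12 x:[31/2,59/2] y:[21,30] z:[55/2,31] -> hit [55/2,59/2], descend [4, 5]
    N4 x:[31/2,25] y:[21,27] z:[55/2,31] -> miss, prune
    N5 x:[27,59/2] y:[28,30] z:[28,61/2] -> hit [28,59/2] leaf, test {P11@t=57/2, P14@t=59/2}
  N14 x:[16,35] y:[33/2,45/2] z:[21,53/2] -> hit [21,45/2], descend [6, 11]
    N6 x:[16,35] y:[21,45/2] z:[23,51/2] -> miss, prune
    N11 x:[49/2,27] y:[33/2,43/2] z:[21,53/2] -> miss, prune

Visited [0, 3, 8, 12, 4, 5, 14, 6, 11]. Tests: 9 box, 1 leaf. Nearest: P11.

== RESULT ==
1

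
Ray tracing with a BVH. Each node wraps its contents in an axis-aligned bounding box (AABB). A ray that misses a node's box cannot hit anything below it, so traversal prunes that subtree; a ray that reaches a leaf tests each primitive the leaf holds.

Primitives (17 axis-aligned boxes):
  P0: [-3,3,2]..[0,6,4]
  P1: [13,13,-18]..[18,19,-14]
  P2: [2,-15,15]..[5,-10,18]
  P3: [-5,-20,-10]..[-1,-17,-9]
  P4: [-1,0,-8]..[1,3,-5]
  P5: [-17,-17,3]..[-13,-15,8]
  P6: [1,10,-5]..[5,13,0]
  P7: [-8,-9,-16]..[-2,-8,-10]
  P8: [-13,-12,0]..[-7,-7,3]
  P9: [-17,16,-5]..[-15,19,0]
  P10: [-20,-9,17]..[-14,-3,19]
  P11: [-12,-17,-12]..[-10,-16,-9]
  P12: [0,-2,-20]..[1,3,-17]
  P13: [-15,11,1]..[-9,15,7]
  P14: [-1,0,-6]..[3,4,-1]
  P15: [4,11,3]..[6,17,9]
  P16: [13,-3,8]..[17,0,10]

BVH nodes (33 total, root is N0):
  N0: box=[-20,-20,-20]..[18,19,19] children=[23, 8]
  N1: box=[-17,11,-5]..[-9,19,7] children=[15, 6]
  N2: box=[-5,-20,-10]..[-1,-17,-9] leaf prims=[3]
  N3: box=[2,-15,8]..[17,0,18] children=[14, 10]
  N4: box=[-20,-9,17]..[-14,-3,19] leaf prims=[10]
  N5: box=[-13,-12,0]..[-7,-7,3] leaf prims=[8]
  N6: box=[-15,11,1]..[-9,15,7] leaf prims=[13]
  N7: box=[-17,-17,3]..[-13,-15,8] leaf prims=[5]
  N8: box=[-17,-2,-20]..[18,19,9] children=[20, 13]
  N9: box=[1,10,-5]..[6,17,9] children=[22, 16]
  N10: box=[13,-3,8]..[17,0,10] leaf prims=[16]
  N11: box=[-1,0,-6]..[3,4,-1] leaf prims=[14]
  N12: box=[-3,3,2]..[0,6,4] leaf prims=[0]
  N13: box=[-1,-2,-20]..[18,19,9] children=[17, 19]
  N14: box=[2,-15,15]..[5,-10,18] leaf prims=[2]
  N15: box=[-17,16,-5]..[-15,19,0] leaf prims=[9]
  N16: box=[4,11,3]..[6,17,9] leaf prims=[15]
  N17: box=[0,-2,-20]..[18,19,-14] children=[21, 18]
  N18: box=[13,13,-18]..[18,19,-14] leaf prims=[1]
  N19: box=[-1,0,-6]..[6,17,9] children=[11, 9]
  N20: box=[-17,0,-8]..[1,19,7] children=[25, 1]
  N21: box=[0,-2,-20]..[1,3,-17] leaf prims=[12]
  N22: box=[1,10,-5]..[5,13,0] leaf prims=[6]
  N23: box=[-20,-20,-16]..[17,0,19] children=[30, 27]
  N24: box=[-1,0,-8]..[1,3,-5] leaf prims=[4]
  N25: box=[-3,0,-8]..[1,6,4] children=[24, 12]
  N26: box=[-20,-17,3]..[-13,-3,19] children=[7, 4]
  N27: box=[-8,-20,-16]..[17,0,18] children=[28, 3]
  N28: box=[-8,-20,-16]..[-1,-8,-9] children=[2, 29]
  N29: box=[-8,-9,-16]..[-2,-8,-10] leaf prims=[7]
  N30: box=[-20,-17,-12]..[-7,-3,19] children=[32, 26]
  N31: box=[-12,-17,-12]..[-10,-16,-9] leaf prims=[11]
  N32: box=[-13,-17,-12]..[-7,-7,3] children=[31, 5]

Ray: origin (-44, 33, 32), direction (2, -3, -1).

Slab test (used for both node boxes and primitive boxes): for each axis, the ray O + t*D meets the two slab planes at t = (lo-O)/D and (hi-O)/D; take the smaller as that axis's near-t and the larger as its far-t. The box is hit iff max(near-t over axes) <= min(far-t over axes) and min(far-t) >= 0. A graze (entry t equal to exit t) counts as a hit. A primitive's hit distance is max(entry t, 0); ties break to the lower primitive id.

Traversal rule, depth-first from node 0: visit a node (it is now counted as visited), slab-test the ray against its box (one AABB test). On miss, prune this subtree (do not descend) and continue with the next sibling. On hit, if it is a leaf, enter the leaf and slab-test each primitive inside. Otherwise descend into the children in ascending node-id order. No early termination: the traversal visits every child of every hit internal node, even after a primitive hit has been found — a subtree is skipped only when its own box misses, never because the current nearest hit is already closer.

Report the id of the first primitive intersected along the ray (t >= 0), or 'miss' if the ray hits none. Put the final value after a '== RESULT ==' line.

Walk:
N0 x:[12,31] y:[14/3,53/3] z:[13,52] -> hit [13,53/3], descend [8, 23]
  N8 x:[27/2,31] y:[14/3,35/3] z:[23,52] -> miss, prune
  N23 x:[12,61/2] y:[11,53/3] z:[13,48] -> hit [13,53/3], descend [27, 30]
    N27 x:[18,61/2] y:[11,53/3] z:[14,48] -> miss, prune
    N30 x:[12,37/2] y:[12,50/3] z:[13,44] -> hit [13,50/3], descend [26, 32]
      N26 x:[12,31/2] y:[12,50/3] z:[13,29] -> hit [13,31/2], descend [4, 7]
        N4 x:[12,15] y:[12,14] z:[13,15] -> hit [13,14] leaf, test {P10@t=13}
        N7 x:[27/2,31/2] y:[16,50/3] z:[24,29] -> miss, prune
      N32 x:[31/2,37/2] y:[40/3,50/3] z:[29,44] -> miss, prune

Visited [0, 8, 23, 27, 30, 26, 4, 7, 32]. Tests: 9 box, 1 leaf. Nearest: P10.

== RESULT ==
10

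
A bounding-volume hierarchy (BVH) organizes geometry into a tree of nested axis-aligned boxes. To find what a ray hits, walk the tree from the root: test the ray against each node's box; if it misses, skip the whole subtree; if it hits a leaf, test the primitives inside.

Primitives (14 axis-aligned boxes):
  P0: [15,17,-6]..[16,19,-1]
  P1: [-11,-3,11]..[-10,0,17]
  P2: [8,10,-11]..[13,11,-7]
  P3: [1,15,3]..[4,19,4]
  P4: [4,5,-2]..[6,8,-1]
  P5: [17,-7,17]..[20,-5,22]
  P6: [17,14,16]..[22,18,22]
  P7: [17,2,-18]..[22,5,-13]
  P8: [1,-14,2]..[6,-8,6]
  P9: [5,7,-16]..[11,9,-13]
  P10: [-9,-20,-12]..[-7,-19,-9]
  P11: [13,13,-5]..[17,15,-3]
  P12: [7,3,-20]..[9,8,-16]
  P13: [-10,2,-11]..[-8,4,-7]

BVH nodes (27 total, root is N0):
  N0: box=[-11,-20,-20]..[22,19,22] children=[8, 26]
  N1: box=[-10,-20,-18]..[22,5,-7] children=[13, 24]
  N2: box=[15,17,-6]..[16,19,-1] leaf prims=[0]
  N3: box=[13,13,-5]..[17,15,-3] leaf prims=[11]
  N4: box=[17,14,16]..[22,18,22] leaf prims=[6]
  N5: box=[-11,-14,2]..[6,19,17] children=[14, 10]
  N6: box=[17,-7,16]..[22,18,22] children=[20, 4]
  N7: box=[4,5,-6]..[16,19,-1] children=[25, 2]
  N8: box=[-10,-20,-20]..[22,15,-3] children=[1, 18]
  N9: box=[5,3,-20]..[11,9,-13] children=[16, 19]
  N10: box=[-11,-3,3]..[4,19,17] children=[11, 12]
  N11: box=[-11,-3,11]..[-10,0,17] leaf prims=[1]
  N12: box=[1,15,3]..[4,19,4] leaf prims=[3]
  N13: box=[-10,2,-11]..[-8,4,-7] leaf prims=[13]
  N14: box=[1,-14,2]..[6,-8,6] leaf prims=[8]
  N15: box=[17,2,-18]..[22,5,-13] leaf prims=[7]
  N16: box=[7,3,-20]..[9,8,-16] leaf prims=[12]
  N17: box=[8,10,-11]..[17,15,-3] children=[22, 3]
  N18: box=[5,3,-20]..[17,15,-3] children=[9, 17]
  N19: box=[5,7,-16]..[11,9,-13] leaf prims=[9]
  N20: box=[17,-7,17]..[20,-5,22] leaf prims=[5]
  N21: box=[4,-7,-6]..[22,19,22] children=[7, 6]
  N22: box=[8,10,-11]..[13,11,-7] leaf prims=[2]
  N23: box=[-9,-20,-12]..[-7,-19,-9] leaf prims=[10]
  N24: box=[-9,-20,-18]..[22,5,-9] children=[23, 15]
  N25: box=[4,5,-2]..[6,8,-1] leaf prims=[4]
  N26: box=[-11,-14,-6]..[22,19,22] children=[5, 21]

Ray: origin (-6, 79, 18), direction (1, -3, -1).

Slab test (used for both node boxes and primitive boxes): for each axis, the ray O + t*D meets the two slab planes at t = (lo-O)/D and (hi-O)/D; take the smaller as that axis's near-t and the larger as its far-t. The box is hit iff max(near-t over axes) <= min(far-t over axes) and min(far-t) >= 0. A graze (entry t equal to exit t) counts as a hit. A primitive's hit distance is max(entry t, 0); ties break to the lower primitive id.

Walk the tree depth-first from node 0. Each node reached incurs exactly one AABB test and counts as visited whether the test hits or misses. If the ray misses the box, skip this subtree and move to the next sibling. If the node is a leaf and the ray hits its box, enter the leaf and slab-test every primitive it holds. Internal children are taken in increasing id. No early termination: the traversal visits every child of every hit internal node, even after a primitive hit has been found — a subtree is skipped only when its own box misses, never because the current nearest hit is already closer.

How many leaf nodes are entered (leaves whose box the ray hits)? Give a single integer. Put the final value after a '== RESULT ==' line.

Traverse from the root:
N0 x:[-5,28] y:[20,33] z:[-4,38] -> hit [20,28], descend [8, 26]
  N8 x:[-4,28] y:[64/3,33] z:[21,38] -> hit [64/3,28], descend [1, 18]
    N1 x:[-4,28] y:[74/3,33] z:[25,36] -> hit [25,28], descend [13, 24]
      N13 x:[-4,-2] y:[25,77/3] z:[25,29] -> miss, prune
      N24 x:[-3,28] y:[74/3,33] z:[27,36] -> hit [27,28], descend [15, 23]
        N15 x:[23,28] y:[74/3,77/3] z:[31,36] -> miss, prune
        N23 x:[-3,-1] y:[98/3,33] z:[27,30] -> miss, prune
    N18 x:[11,23] y:[64/3,76/3] z:[21,38] -> hit [64/3,23], descend [9, 17]
      N9 x:[11,17] y:[70/3,76/3] z:[31,38] -> miss, prune
      N17 x:[14,23] y:[64/3,23] z:[21,29] -> hit [64/3,23], descend [3, 22]
        N3 x:[19,23] y:[64/3,22] z:[21,23] -> hit [64/3,22] leaf, test {P11@t=64/3}
        N22 x:[14,19] y:[68/3,23] z:[25,29] -> miss, prune
  N26 x:[-5,28] y:[20,31] z:[-4,24] -> hit [20,24], descend [5, 21]
    N5 x:[-5,12] y:[20,31] z:[1,16] -> miss, prune
    N21 x:[10,28] y:[20,86/3] z:[-4,24] -> hit [20,24], descend [6, 7]
      N6 x:[23,28] y:[61/3,86/3] z:[-4,2] -> miss, prune
      N7 x:[10,22] y:[20,74/3] z:[19,24] -> hit [20,22], descend [2, 25]
        N2 x:[21,22] y:[20,62/3] z:[19,24] -> miss, prune
        N25 x:[10,12] y:[71/3,74/3] z:[19,20] -> miss, prune

Visited [0, 8, 1, 13, 24, 15, 23, 18, 9, 17, 3, 22, 26, 5, 21, 6, 7, 2, 25]. Tests: 19 box, 1 leaf. Nearest: P11.

== RESULT ==
1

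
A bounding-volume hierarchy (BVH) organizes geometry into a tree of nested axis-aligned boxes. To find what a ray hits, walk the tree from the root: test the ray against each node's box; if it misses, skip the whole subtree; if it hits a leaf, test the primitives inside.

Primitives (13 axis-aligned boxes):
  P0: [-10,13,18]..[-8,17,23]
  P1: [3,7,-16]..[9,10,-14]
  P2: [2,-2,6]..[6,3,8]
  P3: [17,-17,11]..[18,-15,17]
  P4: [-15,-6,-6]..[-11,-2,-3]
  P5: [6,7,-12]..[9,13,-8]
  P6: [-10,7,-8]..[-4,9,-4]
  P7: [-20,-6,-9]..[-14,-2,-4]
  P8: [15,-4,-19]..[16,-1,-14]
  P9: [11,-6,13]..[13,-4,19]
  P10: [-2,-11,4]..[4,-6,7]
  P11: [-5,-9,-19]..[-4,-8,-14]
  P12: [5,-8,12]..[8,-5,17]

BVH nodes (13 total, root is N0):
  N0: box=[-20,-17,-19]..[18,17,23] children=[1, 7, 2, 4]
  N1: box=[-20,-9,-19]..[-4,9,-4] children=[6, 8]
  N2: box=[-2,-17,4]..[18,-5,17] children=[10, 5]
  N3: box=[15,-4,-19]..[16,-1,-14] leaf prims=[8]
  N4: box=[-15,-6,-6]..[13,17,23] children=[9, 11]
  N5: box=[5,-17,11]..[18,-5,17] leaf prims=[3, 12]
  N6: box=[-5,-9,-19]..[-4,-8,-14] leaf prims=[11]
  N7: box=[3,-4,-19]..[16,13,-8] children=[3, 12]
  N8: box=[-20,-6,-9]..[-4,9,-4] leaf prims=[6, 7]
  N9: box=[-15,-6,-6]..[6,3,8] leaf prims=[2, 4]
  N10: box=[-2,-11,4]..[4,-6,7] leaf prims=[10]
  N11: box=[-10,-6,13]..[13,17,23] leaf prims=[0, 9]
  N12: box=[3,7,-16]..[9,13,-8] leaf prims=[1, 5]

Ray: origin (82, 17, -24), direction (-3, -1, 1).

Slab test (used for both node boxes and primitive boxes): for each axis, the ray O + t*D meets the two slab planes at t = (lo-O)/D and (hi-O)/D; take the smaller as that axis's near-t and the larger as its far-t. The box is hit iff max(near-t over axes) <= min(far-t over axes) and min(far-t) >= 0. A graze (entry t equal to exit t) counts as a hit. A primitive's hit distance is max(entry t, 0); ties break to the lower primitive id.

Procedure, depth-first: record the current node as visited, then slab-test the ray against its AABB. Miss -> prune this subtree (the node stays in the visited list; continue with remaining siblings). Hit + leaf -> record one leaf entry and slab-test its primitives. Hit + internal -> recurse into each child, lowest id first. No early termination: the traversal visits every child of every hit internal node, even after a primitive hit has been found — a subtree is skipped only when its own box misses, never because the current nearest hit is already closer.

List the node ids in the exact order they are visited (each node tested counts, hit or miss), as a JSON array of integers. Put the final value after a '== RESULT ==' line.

Walk:
N0 x:[64/3,34] y:[0,34] z:[5,47] -> hit [64/3,34], descend [1, 2, 4, 7]
  N1 x:[86/3,34] y:[8,26] z:[5,20] -> miss, prune
  N2 x:[64/3,28] y:[22,34] z:[28,41] -> hit [28,28], descend [5, 10]
    N5 x:[64/3,77/3] y:[22,34] z:[35,41] -> miss, prune
    N10 x:[26,28] y:[23,28] z:[28,31] -> hit [28,28] leaf, test {P10@t=28}
  N4 x:[23,97/3] y:[0,23] z:[18,47] -> hit [23,23], descend [9, 11]
    N9 x:[76/3,97/3] y:[14,23] z:[18,32] -> miss, prune
    N11 x:[23,92/3] y:[0,23] z:[37,47] -> miss, prune
  N7 x:[22,79/3] y:[4,21] z:[5,16] -> miss, prune

Visited [0, 1, 2, 5, 10, 4, 9, 11, 7]. Tests: 9 box, 1 leaf. Nearest: P10.

== RESULT ==
[0, 1, 2, 5, 10, 4, 9, 11, 7]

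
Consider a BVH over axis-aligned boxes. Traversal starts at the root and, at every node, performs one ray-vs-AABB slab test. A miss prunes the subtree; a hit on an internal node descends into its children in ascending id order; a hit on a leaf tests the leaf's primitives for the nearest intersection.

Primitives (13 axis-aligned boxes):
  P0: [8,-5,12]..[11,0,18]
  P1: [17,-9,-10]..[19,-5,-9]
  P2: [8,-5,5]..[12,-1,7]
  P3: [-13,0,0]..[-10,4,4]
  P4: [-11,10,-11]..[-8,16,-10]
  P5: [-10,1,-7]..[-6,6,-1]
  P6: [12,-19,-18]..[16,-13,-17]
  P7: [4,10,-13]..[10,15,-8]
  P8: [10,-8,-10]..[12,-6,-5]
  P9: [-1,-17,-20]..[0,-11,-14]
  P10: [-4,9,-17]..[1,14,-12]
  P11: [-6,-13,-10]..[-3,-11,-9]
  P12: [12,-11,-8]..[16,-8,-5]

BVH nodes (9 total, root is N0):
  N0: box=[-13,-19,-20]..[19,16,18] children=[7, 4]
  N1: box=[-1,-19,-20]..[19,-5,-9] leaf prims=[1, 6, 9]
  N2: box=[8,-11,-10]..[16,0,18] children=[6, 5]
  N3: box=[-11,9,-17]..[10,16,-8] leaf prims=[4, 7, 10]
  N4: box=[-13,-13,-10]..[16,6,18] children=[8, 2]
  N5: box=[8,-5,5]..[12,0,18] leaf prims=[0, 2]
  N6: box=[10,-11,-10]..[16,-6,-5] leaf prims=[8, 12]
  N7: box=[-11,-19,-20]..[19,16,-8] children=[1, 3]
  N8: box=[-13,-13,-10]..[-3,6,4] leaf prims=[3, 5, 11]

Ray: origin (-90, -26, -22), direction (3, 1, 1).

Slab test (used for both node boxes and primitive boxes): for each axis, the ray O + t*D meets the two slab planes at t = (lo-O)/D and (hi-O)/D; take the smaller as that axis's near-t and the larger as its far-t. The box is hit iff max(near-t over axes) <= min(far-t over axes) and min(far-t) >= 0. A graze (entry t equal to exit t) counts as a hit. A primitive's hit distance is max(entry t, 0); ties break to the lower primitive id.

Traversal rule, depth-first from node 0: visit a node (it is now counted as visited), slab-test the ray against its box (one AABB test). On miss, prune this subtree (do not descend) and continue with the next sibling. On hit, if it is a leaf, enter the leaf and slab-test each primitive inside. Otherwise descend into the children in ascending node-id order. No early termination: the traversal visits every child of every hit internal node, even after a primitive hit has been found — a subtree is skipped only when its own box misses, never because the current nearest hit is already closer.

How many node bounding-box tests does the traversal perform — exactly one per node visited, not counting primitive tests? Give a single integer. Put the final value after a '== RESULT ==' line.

Traverse from the root:
N0 x:[77/3,109/3] y:[7,42] z:[2,40] -> hit [77/3,109/3], descend [4, 7]
  N4 x:[77/3,106/3] y:[13,32] z:[12,40] -> hit [77/3,32], descend [2, 8]
    N2 x:[98/3,106/3] y:[15,26] z:[12,40] -> miss, prune
    N8 x:[77/3,29] y:[13,32] z:[12,26] -> hit [77/3,26] leaf, test {P3@t=26, P5(miss), P11(miss)}
  N7 x:[79/3,109/3] y:[7,42] z:[2,14] -> miss, prune

5 AABB tests over nodes [0, 4, 2, 8, 7]; 1 leaf entered; closest P3.

== RESULT ==
5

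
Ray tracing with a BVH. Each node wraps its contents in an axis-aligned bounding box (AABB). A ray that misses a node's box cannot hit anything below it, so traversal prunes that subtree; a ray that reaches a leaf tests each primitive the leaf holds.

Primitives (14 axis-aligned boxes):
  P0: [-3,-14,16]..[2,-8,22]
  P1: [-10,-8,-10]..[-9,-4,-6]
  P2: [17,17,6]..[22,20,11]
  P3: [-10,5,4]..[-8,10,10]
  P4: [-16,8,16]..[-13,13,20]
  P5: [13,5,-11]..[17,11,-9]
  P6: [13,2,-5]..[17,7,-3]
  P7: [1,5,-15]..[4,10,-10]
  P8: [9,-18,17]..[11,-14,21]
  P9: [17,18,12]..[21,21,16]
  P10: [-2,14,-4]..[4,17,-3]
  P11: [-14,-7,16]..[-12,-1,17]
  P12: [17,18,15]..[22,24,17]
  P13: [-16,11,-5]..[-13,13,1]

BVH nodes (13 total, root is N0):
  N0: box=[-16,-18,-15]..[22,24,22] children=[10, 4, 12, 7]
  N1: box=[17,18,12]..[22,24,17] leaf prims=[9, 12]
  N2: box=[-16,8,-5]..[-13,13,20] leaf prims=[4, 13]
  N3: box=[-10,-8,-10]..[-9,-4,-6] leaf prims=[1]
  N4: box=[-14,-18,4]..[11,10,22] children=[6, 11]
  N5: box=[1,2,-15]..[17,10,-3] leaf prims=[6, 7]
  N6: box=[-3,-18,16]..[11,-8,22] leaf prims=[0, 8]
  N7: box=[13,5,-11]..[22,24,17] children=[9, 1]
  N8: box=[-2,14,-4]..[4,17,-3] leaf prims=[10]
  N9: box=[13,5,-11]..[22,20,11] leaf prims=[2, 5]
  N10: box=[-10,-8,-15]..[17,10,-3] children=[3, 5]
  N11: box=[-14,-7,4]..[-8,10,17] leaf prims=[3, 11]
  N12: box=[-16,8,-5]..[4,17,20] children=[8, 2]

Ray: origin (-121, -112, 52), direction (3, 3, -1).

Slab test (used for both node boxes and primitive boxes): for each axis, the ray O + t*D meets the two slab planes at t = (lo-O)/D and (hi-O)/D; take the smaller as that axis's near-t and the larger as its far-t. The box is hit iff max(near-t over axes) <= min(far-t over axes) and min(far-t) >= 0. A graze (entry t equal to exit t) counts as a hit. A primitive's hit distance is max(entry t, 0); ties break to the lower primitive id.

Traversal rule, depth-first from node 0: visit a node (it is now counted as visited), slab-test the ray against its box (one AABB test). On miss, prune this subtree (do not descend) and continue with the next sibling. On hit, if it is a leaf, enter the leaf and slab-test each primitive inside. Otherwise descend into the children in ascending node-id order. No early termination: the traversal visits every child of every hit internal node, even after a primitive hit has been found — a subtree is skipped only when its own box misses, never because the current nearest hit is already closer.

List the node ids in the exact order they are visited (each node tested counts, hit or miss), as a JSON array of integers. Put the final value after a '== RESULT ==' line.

Traverse from the root:
N0 x:[35,143/3] y:[94/3,136/3] z:[30,67] -> hit [35,136/3], descend [4, 7, 10, 12]
  N4 x:[107/3,44] y:[94/3,122/3] z:[30,48] -> hit [107/3,122/3], descend [6, 11]
    N6 x:[118/3,44] y:[94/3,104/3] z:[30,36] -> miss, prune
    N11 x:[107/3,113/3] y:[35,122/3] z:[35,48] -> hit [107/3,113/3] leaf, test {P3(miss), P11@t=107/3}
  N7 x:[134/3,143/3] y:[39,136/3] z:[35,63] -> hit [134/3,136/3], descend [1, 9]
    N1 x:[46,143/3] y:[130/3,136/3] z:[35,40] -> miss, prune
    N9 x:[134/3,143/3] y:[39,44] z:[41,63] -> miss, prune
  N10 x:[37,46] y:[104/3,122/3] z:[55,67] -> miss, prune
  N12 x:[35,125/3] y:[40,43] z:[32,57] -> hit [40,125/3], descend [2, 8]
    N2 x:[35,36] y:[40,125/3] z:[32,57] -> miss, prune
    N8 x:[119/3,125/3] y:[42,43] z:[55,56] -> miss, prune

order=[0, 4, 6, 11, 7, 1, 9, 10, 12, 2, 8]  |boxes|=11  |leaves|=1  hit=P11

== RESULT ==
[0, 4, 6, 11, 7, 1, 9, 10, 12, 2, 8]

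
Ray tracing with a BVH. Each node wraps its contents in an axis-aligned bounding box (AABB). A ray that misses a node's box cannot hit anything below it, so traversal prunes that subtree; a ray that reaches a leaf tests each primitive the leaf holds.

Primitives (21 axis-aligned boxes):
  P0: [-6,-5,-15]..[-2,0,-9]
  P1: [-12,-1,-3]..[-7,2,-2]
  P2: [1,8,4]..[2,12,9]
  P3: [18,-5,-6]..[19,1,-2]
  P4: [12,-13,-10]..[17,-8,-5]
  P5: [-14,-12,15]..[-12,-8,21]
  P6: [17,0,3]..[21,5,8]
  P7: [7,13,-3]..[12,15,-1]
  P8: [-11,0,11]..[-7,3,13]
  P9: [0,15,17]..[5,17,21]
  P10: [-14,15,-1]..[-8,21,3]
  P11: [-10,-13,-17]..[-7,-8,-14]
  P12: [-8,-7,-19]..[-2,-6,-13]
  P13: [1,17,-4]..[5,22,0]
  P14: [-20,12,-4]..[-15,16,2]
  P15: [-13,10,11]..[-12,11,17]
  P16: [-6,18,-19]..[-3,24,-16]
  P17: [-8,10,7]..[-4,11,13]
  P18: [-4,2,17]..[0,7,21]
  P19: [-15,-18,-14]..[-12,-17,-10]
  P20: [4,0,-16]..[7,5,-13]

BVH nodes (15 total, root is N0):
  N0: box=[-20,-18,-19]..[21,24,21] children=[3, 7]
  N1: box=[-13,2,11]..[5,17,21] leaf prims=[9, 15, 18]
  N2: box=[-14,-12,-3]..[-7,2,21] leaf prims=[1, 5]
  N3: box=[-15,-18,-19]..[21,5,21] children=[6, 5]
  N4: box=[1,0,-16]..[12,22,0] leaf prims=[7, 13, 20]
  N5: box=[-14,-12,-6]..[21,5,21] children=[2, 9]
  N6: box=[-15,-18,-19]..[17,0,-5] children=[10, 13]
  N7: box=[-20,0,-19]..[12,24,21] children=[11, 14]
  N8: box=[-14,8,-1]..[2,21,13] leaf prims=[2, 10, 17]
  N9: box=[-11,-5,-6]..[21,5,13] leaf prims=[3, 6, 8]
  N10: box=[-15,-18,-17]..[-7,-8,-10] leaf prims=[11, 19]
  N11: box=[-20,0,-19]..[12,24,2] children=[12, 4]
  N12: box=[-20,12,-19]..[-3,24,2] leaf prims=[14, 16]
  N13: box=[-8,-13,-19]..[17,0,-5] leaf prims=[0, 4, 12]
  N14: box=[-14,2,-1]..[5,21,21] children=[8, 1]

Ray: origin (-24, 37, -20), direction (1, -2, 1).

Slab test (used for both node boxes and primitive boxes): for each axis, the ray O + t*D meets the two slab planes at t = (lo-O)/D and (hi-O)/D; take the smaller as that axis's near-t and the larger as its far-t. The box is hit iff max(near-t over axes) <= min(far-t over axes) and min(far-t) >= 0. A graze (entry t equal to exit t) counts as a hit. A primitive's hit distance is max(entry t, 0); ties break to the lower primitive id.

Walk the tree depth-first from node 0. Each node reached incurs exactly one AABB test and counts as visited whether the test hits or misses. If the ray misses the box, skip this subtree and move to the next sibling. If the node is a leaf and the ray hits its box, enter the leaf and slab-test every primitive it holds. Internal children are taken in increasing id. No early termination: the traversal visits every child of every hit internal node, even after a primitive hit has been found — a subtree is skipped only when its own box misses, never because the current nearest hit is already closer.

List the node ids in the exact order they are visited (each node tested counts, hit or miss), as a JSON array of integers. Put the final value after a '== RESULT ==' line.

Walk:
N0 x:[4,45] y:[13/2,55/2] z:[1,41] -> hit [13/2,55/2], descend [3, 7]
  N3 x:[9,45] y:[16,55/2] z:[1,41] -> hit [16,55/2], descend [5, 6]
    N5 x:[10,45] y:[16,49/2] z:[14,41] -> hit [16,49/2], descend [2, 9]
      N2 x:[10,17] y:[35/2,49/2] z:[17,41] -> miss, prune
      N9 x:[13,45] y:[16,21] z:[14,33] -> hit [16,21] leaf, test {P3(miss), P6(miss), P8(miss)}
    N6 x:[9,41] y:[37/2,55/2] z:[1,15] -> miss, prune
  N7 x:[4,36] y:[13/2,37/2] z:[1,41] -> hit [13/2,37/2], descend [11, 14]
    N11 x:[4,36] y:[13/2,37/2] z:[1,22] -> hit [13/2,37/2], descend [4, 12]
      N4 x:[25,36] y:[15/2,37/2] z:[4,20] -> miss, prune
      N12 x:[4,21] y:[13/2,25/2] z:[1,22] -> hit [13/2,25/2] leaf, test {P14(miss), P16(miss)}
    N14 x:[10,29] y:[8,35/2] z:[19,41] -> miss, prune

Visited [0, 3, 5, 2, 9, 6, 7, 11, 4, 12, 14]. Tests: 11 box, 2 leaf. Nearest: miss.

== RESULT ==
[0, 3, 5, 2, 9, 6, 7, 11, 4, 12, 14]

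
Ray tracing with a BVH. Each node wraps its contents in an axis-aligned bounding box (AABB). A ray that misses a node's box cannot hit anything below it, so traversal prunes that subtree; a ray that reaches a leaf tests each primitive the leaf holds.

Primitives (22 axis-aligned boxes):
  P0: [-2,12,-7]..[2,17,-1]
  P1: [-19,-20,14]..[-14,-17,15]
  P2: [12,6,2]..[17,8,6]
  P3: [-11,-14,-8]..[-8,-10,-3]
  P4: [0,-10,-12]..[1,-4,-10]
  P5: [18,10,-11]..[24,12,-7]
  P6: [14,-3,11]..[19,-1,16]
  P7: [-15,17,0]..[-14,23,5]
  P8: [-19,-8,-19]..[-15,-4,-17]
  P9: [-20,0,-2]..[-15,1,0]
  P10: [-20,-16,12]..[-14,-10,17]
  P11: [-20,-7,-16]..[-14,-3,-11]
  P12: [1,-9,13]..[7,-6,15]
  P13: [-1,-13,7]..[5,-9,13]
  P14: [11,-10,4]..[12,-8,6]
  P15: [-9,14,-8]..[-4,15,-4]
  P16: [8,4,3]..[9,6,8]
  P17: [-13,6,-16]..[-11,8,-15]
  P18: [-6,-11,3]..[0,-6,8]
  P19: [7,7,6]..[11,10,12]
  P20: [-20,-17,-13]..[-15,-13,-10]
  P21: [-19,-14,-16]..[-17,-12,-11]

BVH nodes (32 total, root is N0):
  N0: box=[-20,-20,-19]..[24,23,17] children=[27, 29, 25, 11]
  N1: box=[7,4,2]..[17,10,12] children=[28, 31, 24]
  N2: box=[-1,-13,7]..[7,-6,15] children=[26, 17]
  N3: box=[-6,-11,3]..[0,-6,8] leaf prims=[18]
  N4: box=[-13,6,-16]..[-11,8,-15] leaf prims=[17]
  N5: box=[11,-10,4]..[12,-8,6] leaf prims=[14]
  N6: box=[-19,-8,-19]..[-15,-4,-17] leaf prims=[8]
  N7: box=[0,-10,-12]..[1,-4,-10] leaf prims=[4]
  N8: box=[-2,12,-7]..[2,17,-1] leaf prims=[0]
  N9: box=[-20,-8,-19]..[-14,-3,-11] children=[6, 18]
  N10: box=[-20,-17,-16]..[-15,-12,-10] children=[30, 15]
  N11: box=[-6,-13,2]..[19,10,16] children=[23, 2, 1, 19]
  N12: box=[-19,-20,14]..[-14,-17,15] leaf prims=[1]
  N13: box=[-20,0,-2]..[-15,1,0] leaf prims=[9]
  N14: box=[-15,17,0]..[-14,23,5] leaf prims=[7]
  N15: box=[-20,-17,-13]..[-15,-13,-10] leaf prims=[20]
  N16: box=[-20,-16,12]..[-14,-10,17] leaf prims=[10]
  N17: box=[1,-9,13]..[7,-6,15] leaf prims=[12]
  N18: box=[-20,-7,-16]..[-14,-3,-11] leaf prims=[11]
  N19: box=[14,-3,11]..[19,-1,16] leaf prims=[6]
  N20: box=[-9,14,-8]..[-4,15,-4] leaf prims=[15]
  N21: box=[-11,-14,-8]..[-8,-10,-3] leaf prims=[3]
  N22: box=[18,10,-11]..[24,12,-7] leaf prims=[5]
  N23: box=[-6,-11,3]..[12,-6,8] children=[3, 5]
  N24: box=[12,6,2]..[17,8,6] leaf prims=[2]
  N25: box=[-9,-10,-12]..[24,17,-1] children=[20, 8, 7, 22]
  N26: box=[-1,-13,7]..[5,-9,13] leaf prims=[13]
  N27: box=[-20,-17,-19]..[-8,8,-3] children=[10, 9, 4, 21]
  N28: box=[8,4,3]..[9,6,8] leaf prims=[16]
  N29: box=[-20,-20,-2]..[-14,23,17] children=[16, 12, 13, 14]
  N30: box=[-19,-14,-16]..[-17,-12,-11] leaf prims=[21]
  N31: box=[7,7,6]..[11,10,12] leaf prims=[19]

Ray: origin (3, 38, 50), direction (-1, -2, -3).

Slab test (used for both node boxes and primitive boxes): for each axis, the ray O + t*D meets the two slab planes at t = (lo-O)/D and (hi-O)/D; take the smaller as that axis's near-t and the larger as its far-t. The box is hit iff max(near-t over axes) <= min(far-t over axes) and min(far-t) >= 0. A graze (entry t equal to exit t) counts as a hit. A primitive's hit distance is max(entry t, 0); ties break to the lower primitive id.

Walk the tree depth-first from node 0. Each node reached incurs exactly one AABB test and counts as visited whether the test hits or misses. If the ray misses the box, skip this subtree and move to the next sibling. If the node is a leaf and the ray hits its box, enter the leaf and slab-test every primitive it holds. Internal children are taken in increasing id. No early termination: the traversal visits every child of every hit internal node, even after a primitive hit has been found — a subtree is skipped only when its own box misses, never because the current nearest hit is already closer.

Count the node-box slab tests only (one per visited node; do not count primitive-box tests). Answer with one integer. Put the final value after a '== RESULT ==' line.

Traverse from the root:
N0 x:[-21,23] y:[15/2,29] z:[11,23] -> hit [11,23], descend [11, 25, 27, 29]
  N11 x:[-16,9] y:[14,51/2] z:[34/3,16] -> miss, prune
  N25 x:[-21,12] y:[21/2,24] z:[17,62/3] -> miss, prune
  N27 x:[11,23] y:[15,55/2] z:[53/3,23] -> hit [53/3,23], descend [4, 9, 10, 21]
    N4 x:[14,16] y:[15,16] z:[65/3,22] -> miss, prune
    N9 x:[17,23] y:[41/2,23] z:[61/3,23] -> hit [41/2,23], descend [6, 18]
      N6 x:[18,22] y:[21,23] z:[67/3,23] -> miss, prune
      N18 x:[17,23] y:[41/2,45/2] z:[61/3,22] -> hit [41/2,22] leaf, test {P11@t=41/2}
    N10 x:[18,23] y:[25,55/2] z:[20,22] -> miss, prune
    N21 x:[11,14] y:[24,26] z:[53/3,58/3] -> miss, prune
  N29 x:[17,23] y:[15/2,29] z:[11,52/3] -> hit [17,52/3], descend [12, 13, 14, 16]
    N12 x:[17,22] y:[55/2,29] z:[35/3,12] -> miss, prune
    N13 x:[18,23] y:[37/2,19] z:[50/3,52/3] -> miss, prune
    N14 x:[17,18] y:[15/2,21/2] z:[15,50/3] -> miss, prune
    N16 x:[17,23] y:[24,27] z:[11,38/3] -> miss, prune

Summary -> nodes [0, 11, 25, 27, 4, 9, 6, 18, 10, 21, 29, 12, 13, 14, 16]; box-tests=15; leaf-entries=1; first=P11

== RESULT ==
15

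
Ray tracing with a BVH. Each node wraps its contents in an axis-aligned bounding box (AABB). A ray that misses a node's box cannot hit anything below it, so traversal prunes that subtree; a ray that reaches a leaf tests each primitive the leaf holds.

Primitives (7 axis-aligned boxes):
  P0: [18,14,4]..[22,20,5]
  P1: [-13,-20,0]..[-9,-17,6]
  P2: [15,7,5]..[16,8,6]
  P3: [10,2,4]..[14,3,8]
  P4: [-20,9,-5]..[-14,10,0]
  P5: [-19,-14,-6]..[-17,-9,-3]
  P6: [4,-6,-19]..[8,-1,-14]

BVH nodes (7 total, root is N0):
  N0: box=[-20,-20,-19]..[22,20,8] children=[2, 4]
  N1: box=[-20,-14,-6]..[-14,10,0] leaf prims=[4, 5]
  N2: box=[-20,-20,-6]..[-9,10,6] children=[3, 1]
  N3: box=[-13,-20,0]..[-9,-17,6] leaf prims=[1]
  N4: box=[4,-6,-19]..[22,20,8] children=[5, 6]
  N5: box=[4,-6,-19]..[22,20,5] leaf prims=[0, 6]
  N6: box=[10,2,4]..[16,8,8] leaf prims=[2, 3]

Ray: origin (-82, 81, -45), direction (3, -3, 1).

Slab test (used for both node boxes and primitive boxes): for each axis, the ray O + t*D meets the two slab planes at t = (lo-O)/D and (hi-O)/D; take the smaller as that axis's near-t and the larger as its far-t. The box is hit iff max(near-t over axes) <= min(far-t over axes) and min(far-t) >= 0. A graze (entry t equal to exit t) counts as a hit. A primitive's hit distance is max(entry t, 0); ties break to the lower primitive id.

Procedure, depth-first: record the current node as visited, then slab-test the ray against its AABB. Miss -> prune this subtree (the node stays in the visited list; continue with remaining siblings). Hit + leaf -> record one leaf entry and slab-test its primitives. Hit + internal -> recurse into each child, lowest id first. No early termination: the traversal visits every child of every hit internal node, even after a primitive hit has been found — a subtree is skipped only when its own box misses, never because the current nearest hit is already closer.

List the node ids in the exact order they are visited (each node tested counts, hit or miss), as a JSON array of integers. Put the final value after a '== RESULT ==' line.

Traverse from the root:
N0 x:[62/3,104/3] y:[61/3,101/3] z:[26,53] -> hit [26,101/3], descend [2, 4]
  N2 x:[62/3,73/3] y:[71/3,101/3] z:[39,51] -> miss, prune
  N4 x:[86/3,104/3] y:[61/3,29] z:[26,53] -> hit [86/3,29], descend [5, 6]
    N5 x:[86/3,104/3] y:[61/3,29] z:[26,50] -> hit [86/3,29] leaf, test {P0(miss), P6@t=86/3}
    N6 x:[92/3,98/3] y:[73/3,79/3] z:[49,53] -> miss, prune

5 AABB tests over nodes [0, 2, 4, 5, 6]; 1 leaf entered; closest P6.

== RESULT ==
[0, 2, 4, 5, 6]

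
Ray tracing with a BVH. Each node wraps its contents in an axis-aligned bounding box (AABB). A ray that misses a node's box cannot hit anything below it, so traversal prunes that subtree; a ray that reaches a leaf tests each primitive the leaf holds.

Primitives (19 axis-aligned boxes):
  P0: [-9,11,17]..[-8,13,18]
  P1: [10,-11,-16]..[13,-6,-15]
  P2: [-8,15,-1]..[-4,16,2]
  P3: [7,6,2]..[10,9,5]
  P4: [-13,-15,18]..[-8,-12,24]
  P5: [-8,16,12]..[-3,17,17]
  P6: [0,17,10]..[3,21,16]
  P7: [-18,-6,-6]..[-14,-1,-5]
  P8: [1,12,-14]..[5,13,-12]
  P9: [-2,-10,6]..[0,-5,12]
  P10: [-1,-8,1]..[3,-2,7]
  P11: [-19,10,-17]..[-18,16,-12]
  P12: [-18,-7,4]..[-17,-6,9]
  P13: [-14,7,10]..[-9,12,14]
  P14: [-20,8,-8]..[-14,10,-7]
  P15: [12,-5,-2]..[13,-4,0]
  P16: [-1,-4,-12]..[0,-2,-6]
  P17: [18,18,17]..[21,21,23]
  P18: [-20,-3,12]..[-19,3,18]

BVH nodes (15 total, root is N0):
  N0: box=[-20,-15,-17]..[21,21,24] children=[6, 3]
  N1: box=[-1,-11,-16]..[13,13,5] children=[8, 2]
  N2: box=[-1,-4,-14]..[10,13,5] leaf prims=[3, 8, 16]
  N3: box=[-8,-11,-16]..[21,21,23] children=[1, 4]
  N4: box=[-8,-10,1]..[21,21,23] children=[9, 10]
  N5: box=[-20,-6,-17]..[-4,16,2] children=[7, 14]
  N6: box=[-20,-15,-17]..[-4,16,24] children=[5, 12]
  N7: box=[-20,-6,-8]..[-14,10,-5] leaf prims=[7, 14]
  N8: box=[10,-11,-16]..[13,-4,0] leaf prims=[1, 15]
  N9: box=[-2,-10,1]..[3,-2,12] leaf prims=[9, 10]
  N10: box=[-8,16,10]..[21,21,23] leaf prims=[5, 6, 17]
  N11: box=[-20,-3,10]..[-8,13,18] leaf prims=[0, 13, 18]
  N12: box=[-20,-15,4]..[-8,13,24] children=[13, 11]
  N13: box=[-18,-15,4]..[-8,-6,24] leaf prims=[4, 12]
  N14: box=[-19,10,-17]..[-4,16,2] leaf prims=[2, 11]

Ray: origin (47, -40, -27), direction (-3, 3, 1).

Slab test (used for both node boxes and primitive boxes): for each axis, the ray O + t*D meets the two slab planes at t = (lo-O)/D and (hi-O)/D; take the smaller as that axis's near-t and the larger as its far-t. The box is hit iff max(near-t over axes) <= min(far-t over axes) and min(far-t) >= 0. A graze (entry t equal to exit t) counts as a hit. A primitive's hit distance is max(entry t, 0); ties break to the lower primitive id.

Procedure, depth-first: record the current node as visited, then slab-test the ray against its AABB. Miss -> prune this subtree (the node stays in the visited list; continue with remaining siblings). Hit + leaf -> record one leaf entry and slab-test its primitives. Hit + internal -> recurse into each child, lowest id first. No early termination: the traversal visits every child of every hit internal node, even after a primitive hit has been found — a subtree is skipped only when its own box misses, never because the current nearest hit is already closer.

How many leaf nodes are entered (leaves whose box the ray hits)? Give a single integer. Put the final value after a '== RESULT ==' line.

Trace the traversal:
N0 x:[26/3,67/3] y:[25/3,61/3] z:[10,51] -> hit [10,61/3], descend [3, 6]
  N3 x:[26/3,55/3] y:[29/3,61/3] z:[11,50] -> hit [11,55/3], descend [1, 4]
    N1 x:[34/3,16] y:[29/3,53/3] z:[11,32] -> hit [34/3,16], descend [2, 8]
      N2 x:[37/3,16] y:[12,53/3] z:[13,32] -> hit [13,16] leaf, test {P3(miss), P8(miss), P16(miss)}
      N8 x:[34/3,37/3] y:[29/3,12] z:[11,27] -> hit [34/3,12] leaf, test {P1@t=34/3, P15(miss)}
    N4 x:[26/3,55/3] y:[10,61/3] z:[28,50] -> miss, prune
  N6 x:[17,67/3] y:[25/3,56/3] z:[10,51] -> hit [17,56/3], descend [5, 12]
    N5 x:[17,67/3] y:[34/3,56/3] z:[10,29] -> hit [17,56/3], descend [7, 14]
      N7 x:[61/3,67/3] y:[34/3,50/3] z:[19,22] -> miss, prune
      N14 x:[17,22] y:[50/3,56/3] z:[10,29] -> hit [17,56/3] leaf, test {P2(miss), P11(miss)}
    N12 x:[55/3,67/3] y:[25/3,53/3] z:[31,51] -> miss, prune

order=[0, 3, 1, 2, 8, 4, 6, 5, 7, 14, 12]  |boxes|=11  |leaves|=3  hit=P1

== RESULT ==
3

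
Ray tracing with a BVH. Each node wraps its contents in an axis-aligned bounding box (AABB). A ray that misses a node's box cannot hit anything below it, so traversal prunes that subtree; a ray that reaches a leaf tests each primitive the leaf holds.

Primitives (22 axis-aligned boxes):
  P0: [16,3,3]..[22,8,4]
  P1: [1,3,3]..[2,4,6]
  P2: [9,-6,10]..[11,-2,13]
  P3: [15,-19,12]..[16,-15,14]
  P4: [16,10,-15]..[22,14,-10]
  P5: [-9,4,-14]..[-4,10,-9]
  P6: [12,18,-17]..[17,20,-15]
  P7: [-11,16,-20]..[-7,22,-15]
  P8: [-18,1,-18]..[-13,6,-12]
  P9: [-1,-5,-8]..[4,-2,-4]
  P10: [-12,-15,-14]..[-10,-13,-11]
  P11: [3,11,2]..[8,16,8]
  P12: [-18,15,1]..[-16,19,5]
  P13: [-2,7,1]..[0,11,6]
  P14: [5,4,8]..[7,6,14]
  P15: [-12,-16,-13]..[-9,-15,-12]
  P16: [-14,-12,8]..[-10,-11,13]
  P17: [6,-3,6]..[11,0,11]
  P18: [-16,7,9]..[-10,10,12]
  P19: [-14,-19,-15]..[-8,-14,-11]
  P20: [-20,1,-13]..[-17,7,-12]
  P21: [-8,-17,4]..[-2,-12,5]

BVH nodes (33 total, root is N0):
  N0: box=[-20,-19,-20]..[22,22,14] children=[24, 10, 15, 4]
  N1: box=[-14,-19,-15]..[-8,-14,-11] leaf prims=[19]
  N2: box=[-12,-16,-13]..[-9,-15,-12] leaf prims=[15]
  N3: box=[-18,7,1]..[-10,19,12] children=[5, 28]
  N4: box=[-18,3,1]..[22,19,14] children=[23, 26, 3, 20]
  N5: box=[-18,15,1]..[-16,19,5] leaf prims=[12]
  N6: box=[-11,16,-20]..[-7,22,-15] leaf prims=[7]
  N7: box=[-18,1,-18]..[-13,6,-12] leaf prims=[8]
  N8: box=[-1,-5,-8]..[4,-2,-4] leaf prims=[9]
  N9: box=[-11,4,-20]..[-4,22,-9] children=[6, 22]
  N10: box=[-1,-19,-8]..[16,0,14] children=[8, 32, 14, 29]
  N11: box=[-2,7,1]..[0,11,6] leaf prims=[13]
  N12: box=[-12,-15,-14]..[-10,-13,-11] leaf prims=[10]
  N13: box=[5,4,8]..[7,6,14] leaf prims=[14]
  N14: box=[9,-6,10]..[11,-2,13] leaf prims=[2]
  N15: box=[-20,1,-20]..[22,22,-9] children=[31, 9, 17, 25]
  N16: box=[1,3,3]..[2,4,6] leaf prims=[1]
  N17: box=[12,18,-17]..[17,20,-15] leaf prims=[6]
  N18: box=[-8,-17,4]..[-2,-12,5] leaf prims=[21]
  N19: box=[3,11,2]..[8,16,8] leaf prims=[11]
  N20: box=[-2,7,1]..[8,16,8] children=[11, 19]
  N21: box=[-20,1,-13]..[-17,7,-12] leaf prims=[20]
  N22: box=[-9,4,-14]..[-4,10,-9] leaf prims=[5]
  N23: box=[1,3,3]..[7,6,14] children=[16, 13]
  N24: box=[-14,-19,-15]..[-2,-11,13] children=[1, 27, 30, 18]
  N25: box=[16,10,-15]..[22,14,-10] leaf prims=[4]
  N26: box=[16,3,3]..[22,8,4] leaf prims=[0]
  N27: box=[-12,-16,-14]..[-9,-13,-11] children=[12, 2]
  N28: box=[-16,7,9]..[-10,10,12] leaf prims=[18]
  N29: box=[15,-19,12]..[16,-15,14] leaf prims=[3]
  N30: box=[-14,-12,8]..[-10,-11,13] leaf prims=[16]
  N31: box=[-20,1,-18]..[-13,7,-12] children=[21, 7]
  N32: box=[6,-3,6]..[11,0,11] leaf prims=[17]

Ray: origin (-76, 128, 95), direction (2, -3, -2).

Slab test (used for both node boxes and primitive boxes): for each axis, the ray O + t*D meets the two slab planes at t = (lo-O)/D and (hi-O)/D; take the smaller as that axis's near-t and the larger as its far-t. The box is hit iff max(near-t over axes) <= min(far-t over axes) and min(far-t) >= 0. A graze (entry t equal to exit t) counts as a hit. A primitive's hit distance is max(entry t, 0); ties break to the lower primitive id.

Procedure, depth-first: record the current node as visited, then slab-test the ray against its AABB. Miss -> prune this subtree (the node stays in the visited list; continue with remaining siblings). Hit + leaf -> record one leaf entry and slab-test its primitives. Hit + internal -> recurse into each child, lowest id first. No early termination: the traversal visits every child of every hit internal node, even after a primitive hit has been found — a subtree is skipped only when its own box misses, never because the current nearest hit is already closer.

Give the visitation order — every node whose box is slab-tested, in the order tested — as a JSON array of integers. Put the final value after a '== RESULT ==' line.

Walk:
N0 x:[28,49] y:[106/3,49] z:[81/2,115/2] -> hit [81/2,49], descend [4, 10, 15, 24]
  N4 x:[29,49] y:[109/3,125/3] z:[81/2,47] -> hit [81/2,125/3], descend [3, 20, 23, 26]
    N3 x:[29,33] y:[109/3,121/3] z:[83/2,47] -> miss, prune
    N20 x:[37,42] y:[112/3,121/3] z:[87/2,47] -> miss, prune
    N23 x:[77/2,83/2] y:[122/3,125/3] z:[81/2,46] -> hit [122/3,83/2], descend [13, 16]
      N13 x:[81/2,83/2] y:[122/3,124/3] z:[81/2,87/2] -> hit [122/3,124/3] leaf, test {P14@t=122/3}
      N16 x:[77/2,39] y:[124/3,125/3] z:[89/2,46] -> miss, prune
    N26 x:[46,49] y:[40,125/3] z:[91/2,46] -> miss, prune
  N10 x:[75/2,46] y:[128/3,49] z:[81/2,103/2] -> hit [128/3,46], descend [8, 14, 29, 32]
    N8 x:[75/2,40] y:[130/3,133/3] z:[99/2,103/2] -> miss, prune
    N14 x:[85/2,87/2] y:[130/3,134/3] z:[41,85/2] -> miss, prune
    N29 x:[91/2,46] y:[143/3,49] z:[81/2,83/2] -> miss, prune
    N32 x:[41,87/2] y:[128/3,131/3] z:[42,89/2] -> hit [128/3,87/2] leaf, test {P17@t=128/3}
  N15 x:[28,49] y:[106/3,127/3] z:[52,115/2] -> miss, prune
  N24 x:[31,37] y:[139/3,49] z:[41,55] -> miss, prune

Visited [0, 4, 3, 20, 23, 13, 16, 26, 10, 8, 14, 29, 32, 15, 24]. Tests: 15 box, 2 leaf. Nearest: P14.

== RESULT ==
[0, 4, 3, 20, 23, 13, 16, 26, 10, 8, 14, 29, 32, 15, 24]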